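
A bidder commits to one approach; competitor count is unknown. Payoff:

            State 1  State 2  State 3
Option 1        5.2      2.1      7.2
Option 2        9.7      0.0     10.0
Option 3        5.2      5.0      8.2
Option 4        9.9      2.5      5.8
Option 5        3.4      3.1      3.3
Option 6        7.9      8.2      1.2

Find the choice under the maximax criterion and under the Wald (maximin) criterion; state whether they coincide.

maximax → Option 2; maximin → Option 3 (disagree)

Row maxima: Option 1=7.2, Option 2=10.0, Option 3=8.2, Option 4=9.9, Option 5=3.4, Option 6=8.2
Best best-case = 10.0 → Option 2.
Row minima: Option 1=2.1, Option 2=0.0, Option 3=5.0, Option 4=2.5, Option 5=3.1, Option 6=1.2
Best worst-case = 5.0 → Option 3.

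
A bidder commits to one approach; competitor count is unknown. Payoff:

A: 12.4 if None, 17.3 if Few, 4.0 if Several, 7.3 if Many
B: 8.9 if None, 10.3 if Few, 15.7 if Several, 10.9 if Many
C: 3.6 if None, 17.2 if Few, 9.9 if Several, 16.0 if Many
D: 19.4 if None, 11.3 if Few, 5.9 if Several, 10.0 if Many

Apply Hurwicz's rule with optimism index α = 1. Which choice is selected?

D

A: 1·17.3 + 0·4.0 = 17.3
B: 1·15.7 + 0·8.9 = 15.7
C: 1·17.2 + 0·3.6 = 17.2
D: 1·19.4 + 0·5.9 = 19.4
Highest Hurwicz score = 19.4 → D.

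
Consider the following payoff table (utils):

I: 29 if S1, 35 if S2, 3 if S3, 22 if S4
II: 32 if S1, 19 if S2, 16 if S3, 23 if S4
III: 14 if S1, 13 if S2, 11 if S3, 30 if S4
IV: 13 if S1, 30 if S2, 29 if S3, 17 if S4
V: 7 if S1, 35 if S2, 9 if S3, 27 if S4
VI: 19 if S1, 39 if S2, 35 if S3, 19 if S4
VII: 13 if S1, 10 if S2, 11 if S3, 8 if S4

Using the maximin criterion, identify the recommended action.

VI

Row minima: I=3, II=16, III=11, IV=13, V=7, VI=19, VII=8
Best worst-case = 19 → VI.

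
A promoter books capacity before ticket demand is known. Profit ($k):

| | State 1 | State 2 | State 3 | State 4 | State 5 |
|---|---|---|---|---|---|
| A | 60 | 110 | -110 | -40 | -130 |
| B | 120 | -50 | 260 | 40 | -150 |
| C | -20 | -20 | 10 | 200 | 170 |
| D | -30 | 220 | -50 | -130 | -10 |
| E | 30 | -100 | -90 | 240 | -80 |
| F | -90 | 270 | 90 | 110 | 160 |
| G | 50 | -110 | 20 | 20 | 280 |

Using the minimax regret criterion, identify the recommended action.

F

Column bests: State 1=120, State 2=270, State 3=260, State 4=240, State 5=280.
A regrets: 60, 160, 370, 280, 410 → max 410
B regrets: 0, 320, 0, 200, 430 → max 430
C regrets: 140, 290, 250, 40, 110 → max 290
D regrets: 150, 50, 310, 370, 290 → max 370
E regrets: 90, 370, 350, 0, 360 → max 370
F regrets: 210, 0, 170, 130, 120 → max 210
G regrets: 70, 380, 240, 220, 0 → max 380
Smallest max regret = 210 → F.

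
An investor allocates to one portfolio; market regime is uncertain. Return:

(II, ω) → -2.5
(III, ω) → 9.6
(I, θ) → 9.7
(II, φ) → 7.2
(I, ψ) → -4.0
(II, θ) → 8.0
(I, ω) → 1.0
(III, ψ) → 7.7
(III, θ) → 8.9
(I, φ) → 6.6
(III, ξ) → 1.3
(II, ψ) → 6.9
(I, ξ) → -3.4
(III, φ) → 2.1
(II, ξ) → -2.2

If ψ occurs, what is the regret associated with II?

0.8

Best payoff under ψ is 7.7.
Regret = 7.7 − 6.9 = 0.8.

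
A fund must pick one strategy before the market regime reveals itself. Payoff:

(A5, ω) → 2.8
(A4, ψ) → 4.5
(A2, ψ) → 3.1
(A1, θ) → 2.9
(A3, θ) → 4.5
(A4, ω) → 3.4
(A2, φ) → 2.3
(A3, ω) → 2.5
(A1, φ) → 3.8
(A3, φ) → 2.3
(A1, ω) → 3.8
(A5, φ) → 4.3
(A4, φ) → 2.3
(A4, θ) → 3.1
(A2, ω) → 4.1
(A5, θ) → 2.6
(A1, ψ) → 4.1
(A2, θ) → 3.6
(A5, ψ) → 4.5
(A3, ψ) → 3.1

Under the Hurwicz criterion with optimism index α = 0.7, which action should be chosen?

A1: 0.7·4.1 + 0.3·2.9 = 3.74
A2: 0.7·4.1 + 0.3·2.3 = 3.56
A3: 0.7·4.5 + 0.3·2.3 = 3.84
A4: 0.7·4.5 + 0.3·2.3 = 3.84
A5: 0.7·4.5 + 0.3·2.6 = 3.93
Highest Hurwicz score = 3.93 → A5.

A5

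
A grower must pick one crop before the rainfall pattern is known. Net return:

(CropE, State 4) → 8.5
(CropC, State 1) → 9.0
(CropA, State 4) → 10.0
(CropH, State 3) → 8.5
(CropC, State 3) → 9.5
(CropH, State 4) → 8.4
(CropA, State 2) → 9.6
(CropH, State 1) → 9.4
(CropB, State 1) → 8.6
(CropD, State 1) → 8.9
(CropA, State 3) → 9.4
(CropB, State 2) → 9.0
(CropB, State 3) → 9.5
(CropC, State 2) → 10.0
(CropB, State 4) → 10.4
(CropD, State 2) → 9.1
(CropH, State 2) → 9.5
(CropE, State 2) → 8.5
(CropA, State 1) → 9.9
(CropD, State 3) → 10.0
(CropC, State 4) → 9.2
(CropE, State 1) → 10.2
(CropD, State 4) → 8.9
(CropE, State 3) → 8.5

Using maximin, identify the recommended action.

Row minima: CropA=9.4, CropD=8.9, CropH=8.4, CropB=8.6, CropE=8.5, CropC=9.0
Best worst-case = 9.4 → CropA.

CropA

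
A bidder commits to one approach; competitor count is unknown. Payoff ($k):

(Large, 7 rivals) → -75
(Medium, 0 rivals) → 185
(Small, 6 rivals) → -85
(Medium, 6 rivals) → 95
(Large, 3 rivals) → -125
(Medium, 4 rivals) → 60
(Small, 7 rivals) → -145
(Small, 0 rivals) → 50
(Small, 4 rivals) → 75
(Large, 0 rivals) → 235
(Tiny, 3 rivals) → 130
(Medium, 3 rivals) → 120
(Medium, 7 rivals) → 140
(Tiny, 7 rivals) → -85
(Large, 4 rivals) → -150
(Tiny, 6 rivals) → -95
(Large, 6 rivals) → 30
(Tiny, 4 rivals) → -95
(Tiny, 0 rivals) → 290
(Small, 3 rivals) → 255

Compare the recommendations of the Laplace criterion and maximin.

laplace → Medium; maximin → Medium (agree)

Row averages: Tiny=29, Small=30, Medium=120, Large=-17
Highest average = 120 → Medium.
Row minima: Tiny=-95, Small=-145, Medium=60, Large=-150
Best worst-case = 60 → Medium.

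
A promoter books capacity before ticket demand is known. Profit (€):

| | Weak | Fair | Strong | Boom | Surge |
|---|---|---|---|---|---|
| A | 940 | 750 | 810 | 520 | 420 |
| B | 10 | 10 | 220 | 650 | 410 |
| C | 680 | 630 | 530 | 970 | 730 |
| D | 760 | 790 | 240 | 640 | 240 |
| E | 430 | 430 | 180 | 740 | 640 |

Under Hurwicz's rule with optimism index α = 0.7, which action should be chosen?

A: 0.7·940 + 0.3·420 = 784
B: 0.7·650 + 0.3·10 = 458
C: 0.7·970 + 0.3·530 = 838
D: 0.7·790 + 0.3·240 = 625
E: 0.7·740 + 0.3·180 = 572
Highest Hurwicz score = 838 → C.

C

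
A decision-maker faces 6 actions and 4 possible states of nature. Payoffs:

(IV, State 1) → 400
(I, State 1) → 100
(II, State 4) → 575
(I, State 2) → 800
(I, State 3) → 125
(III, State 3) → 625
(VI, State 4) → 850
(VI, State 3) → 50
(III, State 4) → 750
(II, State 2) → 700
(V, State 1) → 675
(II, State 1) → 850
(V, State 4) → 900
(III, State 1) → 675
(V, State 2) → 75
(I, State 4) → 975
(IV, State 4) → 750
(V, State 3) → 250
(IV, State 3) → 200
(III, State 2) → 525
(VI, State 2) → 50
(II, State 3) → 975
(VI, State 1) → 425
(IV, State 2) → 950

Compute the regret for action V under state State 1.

175

Best payoff under State 1 is 850.
Regret = 850 − 675 = 175.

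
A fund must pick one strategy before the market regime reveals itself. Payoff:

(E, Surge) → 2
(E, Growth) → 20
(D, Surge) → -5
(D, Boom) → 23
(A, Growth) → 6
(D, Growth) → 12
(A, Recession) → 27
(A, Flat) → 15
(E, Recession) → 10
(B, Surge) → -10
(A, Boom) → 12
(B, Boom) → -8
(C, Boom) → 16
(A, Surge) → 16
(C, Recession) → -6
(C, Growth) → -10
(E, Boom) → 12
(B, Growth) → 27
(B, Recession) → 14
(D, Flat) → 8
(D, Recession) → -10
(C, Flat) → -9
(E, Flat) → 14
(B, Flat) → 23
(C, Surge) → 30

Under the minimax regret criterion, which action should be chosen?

Column bests: Recession=27, Flat=23, Growth=27, Boom=23, Surge=30.
A regrets: 0, 8, 21, 11, 14 → max 21
B regrets: 13, 0, 0, 31, 40 → max 40
C regrets: 33, 32, 37, 7, 0 → max 37
D regrets: 37, 15, 15, 0, 35 → max 37
E regrets: 17, 9, 7, 11, 28 → max 28
Smallest max regret = 21 → A.

A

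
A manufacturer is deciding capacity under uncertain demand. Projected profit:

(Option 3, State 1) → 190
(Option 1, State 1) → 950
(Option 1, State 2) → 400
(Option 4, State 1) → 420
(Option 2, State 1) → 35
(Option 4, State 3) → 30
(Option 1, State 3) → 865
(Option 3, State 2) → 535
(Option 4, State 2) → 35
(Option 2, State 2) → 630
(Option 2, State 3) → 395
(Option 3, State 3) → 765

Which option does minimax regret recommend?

Column bests: State 1=950, State 2=630, State 3=865.
Option 1 regrets: 0, 230, 0 → max 230
Option 2 regrets: 915, 0, 470 → max 915
Option 3 regrets: 760, 95, 100 → max 760
Option 4 regrets: 530, 595, 835 → max 835
Smallest max regret = 230 → Option 1.

Option 1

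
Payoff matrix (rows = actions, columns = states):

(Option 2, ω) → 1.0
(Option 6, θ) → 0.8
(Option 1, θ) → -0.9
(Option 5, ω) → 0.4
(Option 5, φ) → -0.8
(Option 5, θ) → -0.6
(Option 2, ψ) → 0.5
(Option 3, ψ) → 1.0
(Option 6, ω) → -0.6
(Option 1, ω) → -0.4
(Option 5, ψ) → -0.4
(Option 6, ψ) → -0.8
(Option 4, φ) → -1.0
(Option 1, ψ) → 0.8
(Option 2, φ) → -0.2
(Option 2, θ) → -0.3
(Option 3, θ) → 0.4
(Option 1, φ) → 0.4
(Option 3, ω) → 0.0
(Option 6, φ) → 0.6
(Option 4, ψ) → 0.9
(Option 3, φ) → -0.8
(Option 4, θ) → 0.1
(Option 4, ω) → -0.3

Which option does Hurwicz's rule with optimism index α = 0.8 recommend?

Option 1: 0.8·0.8 + 0.2·(-0.9) = 0.46
Option 2: 0.8·1.0 + 0.2·(-0.3) = 0.74
Option 3: 0.8·1.0 + 0.2·(-0.8) = 0.64
Option 4: 0.8·0.9 + 0.2·(-1.0) = 0.52
Option 5: 0.8·0.4 + 0.2·(-0.8) = 0.16
Option 6: 0.8·0.8 + 0.2·(-0.8) = 0.48
Highest Hurwicz score = 0.74 → Option 2.

Option 2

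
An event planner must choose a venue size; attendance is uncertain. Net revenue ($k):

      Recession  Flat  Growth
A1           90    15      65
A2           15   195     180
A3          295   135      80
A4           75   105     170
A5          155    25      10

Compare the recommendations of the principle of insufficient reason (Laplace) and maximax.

Row averages: A1=170/3, A2=130, A3=170, A4=350/3, A5=190/3
Highest average = 170 → A3.
Row maxima: A1=90, A2=195, A3=295, A4=170, A5=155
Best best-case = 295 → A3.

laplace → A3; maximax → A3 (agree)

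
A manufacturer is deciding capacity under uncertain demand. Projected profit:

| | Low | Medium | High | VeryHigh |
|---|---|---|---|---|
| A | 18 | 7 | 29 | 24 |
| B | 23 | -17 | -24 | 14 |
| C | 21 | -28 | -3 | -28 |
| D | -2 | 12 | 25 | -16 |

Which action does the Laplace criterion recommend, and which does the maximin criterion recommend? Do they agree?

laplace → A; maximin → A (agree)

Row averages: A=19.5, B=-1, C=-9.5, D=4.75
Highest average = 19.5 → A.
Row minima: A=7, B=-24, C=-28, D=-16
Best worst-case = 7 → A.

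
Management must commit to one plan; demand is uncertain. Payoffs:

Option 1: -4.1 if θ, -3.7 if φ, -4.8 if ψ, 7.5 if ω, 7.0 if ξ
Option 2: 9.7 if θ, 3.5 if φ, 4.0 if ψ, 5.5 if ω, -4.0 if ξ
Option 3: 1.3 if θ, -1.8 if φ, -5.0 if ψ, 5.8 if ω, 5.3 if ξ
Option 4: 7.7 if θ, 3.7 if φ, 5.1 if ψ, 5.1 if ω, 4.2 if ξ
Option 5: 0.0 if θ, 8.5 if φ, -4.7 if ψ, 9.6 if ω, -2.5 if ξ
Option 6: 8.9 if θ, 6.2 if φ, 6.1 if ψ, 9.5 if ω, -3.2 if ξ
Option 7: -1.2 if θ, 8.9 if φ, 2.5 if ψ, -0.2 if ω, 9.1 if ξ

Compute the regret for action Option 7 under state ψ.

Best payoff under ψ is 6.1.
Regret = 6.1 − 2.5 = 3.6.

3.6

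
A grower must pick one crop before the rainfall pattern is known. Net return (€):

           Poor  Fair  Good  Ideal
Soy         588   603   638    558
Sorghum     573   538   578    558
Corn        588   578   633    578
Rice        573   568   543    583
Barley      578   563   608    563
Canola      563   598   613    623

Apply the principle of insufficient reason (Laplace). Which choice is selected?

Row averages: Soy=596.75, Sorghum=561.75, Corn=594.25, Rice=566.75, Barley=578, Canola=599.25
Highest average = 599.25 → Canola.

Canola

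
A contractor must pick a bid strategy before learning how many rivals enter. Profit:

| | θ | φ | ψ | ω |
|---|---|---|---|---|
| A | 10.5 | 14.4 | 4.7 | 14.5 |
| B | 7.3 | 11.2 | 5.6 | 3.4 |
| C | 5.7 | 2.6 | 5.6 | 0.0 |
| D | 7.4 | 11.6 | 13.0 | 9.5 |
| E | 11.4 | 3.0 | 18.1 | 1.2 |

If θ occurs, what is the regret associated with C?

Best payoff under θ is 11.4.
Regret = 11.4 − 5.7 = 5.7.

5.7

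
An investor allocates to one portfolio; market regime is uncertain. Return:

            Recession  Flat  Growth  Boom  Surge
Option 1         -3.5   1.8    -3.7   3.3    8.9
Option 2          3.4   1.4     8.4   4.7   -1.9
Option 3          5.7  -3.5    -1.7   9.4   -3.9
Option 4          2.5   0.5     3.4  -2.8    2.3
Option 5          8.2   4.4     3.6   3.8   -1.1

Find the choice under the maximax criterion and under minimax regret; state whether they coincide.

Row maxima: Option 1=8.9, Option 2=8.4, Option 3=9.4, Option 4=3.4, Option 5=8.2
Best best-case = 9.4 → Option 3.
Column bests: Recession=8.2, Flat=4.4, Growth=8.4, Boom=9.4, Surge=8.9.
Option 1 regrets: 11.7, 2.6, 12.1, 6.1, 0.0 → max 12.1
Option 2 regrets: 4.8, 3.0, 0.0, 4.7, 10.8 → max 10.8
Option 3 regrets: 2.5, 7.9, 10.1, 0.0, 12.8 → max 12.8
Option 4 regrets: 5.7, 3.9, 5.0, 12.2, 6.6 → max 12.2
Option 5 regrets: 0.0, 0.0, 4.8, 5.6, 10.0 → max 10.0
Smallest max regret = 10.0 → Option 5.

maximax → Option 3; minimax regret → Option 5 (disagree)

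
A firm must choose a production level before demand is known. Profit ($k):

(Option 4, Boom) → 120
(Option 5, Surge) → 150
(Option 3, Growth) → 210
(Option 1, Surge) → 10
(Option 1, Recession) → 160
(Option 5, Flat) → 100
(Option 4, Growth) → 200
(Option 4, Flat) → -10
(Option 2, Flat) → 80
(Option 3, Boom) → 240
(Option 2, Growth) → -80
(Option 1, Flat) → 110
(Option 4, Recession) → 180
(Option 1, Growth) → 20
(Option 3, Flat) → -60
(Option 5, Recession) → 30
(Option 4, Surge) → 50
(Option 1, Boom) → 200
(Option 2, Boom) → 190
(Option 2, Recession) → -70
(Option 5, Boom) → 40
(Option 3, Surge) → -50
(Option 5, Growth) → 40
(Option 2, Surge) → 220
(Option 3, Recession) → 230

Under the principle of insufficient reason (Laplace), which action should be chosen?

Row averages: Option 1=100, Option 2=68, Option 3=114, Option 4=108, Option 5=72
Highest average = 114 → Option 3.

Option 3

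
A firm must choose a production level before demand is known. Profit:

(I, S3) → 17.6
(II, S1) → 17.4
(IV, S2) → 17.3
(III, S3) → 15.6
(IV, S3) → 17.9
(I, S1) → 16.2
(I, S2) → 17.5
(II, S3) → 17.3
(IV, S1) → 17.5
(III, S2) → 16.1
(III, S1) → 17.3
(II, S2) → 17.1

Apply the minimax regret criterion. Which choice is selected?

IV

Column bests: S1=17.5, S2=17.5, S3=17.9.
I regrets: 1.3, 0.0, 0.3 → max 1.3
II regrets: 0.1, 0.4, 0.6 → max 0.6
III regrets: 0.2, 1.4, 2.3 → max 2.3
IV regrets: 0.0, 0.2, 0.0 → max 0.2
Smallest max regret = 0.2 → IV.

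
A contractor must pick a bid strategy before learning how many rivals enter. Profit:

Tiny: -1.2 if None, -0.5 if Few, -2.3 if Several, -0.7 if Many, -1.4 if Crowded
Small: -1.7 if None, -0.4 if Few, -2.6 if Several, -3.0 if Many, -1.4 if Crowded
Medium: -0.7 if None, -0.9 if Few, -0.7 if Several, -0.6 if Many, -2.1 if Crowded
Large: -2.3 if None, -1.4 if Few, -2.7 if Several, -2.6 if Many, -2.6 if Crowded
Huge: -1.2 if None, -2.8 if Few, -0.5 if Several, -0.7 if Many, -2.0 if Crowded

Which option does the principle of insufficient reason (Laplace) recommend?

Row averages: Tiny=-1.22, Small=-1.82, Medium=-1, Large=-2.32, Huge=-1.44
Highest average = -1 → Medium.

Medium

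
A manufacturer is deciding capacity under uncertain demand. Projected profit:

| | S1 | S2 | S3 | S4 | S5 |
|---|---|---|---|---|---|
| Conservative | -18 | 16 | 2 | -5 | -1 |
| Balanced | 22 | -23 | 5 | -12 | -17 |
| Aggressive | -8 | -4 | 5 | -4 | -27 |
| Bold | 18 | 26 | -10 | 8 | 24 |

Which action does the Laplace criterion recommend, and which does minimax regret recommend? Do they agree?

Row averages: Conservative=-1.2, Balanced=-5, Aggressive=-7.6, Bold=13.2
Highest average = 13.2 → Bold.
Column bests: S1=22, S2=26, S3=5, S4=8, S5=24.
Conservative regrets: 40, 10, 3, 13, 25 → max 40
Balanced regrets: 0, 49, 0, 20, 41 → max 49
Aggressive regrets: 30, 30, 0, 12, 51 → max 51
Bold regrets: 4, 0, 15, 0, 0 → max 15
Smallest max regret = 15 → Bold.

laplace → Bold; minimax regret → Bold (agree)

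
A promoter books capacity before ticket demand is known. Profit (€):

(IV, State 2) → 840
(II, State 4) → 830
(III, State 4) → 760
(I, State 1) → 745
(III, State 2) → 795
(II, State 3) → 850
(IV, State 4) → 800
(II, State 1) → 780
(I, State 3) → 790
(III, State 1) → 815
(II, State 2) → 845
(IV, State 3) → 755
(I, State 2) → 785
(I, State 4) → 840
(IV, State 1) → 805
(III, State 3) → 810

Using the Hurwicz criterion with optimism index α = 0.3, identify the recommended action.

II

I: 0.3·840 + 0.7·745 = 773.5
II: 0.3·850 + 0.7·780 = 801
III: 0.3·815 + 0.7·760 = 776.5
IV: 0.3·840 + 0.7·755 = 780.5
Highest Hurwicz score = 801 → II.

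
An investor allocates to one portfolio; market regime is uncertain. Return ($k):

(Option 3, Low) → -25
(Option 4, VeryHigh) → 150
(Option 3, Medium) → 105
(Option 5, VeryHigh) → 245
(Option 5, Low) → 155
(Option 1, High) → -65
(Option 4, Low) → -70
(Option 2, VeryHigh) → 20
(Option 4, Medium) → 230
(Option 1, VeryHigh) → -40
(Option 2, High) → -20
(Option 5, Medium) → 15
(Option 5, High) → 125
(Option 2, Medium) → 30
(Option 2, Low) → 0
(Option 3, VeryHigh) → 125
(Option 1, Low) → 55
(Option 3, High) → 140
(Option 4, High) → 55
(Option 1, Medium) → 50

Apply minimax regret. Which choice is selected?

Option 3

Column bests: Low=155, Medium=230, High=140, VeryHigh=245.
Option 1 regrets: 100, 180, 205, 285 → max 285
Option 2 regrets: 155, 200, 160, 225 → max 225
Option 3 regrets: 180, 125, 0, 120 → max 180
Option 4 regrets: 225, 0, 85, 95 → max 225
Option 5 regrets: 0, 215, 15, 0 → max 215
Smallest max regret = 180 → Option 3.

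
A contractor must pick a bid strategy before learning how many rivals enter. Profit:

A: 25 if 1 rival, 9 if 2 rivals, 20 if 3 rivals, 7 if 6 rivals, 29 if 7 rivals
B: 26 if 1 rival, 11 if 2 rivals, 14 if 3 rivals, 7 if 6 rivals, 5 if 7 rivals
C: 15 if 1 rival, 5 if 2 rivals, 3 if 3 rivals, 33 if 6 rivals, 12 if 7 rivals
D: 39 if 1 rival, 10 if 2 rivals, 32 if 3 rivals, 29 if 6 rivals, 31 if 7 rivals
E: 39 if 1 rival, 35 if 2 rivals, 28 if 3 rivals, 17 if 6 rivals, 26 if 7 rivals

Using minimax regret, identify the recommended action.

Column bests: 1 rival=39, 2 rivals=35, 3 rivals=32, 6 rivals=33, 7 rivals=31.
A regrets: 14, 26, 12, 26, 2 → max 26
B regrets: 13, 24, 18, 26, 26 → max 26
C regrets: 24, 30, 29, 0, 19 → max 30
D regrets: 0, 25, 0, 4, 0 → max 25
E regrets: 0, 0, 4, 16, 5 → max 16
Smallest max regret = 16 → E.

E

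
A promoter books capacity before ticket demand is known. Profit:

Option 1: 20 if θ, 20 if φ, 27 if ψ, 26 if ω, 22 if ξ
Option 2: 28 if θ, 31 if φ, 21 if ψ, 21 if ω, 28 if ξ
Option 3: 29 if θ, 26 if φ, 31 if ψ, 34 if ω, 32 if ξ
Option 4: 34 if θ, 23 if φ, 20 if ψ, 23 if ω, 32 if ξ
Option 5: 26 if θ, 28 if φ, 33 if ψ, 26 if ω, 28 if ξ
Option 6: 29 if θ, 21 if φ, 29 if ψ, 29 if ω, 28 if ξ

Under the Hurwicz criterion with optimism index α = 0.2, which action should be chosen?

Option 3

Option 1: 0.2·27 + 0.8·20 = 21.4
Option 2: 0.2·31 + 0.8·21 = 23
Option 3: 0.2·34 + 0.8·26 = 27.6
Option 4: 0.2·34 + 0.8·20 = 22.8
Option 5: 0.2·33 + 0.8·26 = 27.4
Option 6: 0.2·29 + 0.8·21 = 22.6
Highest Hurwicz score = 27.6 → Option 3.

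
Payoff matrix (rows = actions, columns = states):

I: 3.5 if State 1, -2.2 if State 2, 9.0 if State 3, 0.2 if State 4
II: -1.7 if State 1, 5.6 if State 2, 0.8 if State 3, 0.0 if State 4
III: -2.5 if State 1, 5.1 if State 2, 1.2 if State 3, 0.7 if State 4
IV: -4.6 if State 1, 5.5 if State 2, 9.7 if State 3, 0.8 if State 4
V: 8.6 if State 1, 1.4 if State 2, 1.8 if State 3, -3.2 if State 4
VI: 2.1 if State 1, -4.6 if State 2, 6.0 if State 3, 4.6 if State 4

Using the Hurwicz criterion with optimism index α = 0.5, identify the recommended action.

I: 0.5·9.0 + 0.5·(-2.2) = 3.4
II: 0.5·5.6 + 0.5·(-1.7) = 1.95
III: 0.5·5.1 + 0.5·(-2.5) = 1.3
IV: 0.5·9.7 + 0.5·(-4.6) = 2.55
V: 0.5·8.6 + 0.5·(-3.2) = 2.7
VI: 0.5·6.0 + 0.5·(-4.6) = 0.7
Highest Hurwicz score = 3.4 → I.

I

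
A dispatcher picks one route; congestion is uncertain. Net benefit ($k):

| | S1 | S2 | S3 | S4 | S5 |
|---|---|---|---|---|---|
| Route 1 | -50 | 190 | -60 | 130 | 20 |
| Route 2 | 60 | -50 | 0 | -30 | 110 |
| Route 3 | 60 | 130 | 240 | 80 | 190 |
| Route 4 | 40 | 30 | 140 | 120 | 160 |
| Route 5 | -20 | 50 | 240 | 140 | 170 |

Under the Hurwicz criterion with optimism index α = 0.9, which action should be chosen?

Route 1: 0.9·190 + 0.1·(-60) = 165
Route 2: 0.9·110 + 0.1·(-50) = 94
Route 3: 0.9·240 + 0.1·60 = 222
Route 4: 0.9·160 + 0.1·30 = 147
Route 5: 0.9·240 + 0.1·(-20) = 214
Highest Hurwicz score = 222 → Route 3.

Route 3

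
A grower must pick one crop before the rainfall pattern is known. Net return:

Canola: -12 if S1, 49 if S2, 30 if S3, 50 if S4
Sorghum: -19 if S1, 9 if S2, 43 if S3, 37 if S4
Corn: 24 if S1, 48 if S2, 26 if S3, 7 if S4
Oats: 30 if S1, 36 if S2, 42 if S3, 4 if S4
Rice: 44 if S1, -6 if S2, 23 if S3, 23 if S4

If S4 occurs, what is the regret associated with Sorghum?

13

Best payoff under S4 is 50.
Regret = 50 − 37 = 13.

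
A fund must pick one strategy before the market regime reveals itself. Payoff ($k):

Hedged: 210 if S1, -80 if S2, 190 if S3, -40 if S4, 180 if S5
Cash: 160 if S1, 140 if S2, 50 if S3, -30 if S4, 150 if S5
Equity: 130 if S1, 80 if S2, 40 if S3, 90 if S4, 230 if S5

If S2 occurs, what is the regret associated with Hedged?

220

Best payoff under S2 is 140.
Regret = 140 − (-80) = 220.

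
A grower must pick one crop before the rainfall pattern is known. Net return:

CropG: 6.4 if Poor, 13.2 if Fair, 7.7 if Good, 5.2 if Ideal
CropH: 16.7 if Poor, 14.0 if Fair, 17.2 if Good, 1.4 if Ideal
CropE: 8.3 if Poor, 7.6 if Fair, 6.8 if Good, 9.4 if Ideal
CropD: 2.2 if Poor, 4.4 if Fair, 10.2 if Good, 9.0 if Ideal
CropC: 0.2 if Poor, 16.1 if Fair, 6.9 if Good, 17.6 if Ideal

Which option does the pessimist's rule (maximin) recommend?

CropE

Row minima: CropG=5.2, CropH=1.4, CropE=6.8, CropD=2.2, CropC=0.2
Best worst-case = 6.8 → CropE.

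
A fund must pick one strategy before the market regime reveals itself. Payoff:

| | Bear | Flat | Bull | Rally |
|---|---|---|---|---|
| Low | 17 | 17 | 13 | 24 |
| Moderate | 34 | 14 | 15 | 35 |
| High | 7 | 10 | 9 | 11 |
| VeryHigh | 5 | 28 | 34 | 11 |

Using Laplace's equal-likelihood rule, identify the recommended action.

Moderate

Row averages: Low=17.75, Moderate=24.5, High=9.25, VeryHigh=19.5
Highest average = 24.5 → Moderate.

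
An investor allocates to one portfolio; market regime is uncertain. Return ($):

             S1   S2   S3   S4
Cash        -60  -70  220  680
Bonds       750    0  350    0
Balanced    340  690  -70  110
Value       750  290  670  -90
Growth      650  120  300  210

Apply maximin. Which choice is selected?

Row minima: Cash=-70, Bonds=0, Balanced=-70, Value=-90, Growth=120
Best worst-case = 120 → Growth.

Growth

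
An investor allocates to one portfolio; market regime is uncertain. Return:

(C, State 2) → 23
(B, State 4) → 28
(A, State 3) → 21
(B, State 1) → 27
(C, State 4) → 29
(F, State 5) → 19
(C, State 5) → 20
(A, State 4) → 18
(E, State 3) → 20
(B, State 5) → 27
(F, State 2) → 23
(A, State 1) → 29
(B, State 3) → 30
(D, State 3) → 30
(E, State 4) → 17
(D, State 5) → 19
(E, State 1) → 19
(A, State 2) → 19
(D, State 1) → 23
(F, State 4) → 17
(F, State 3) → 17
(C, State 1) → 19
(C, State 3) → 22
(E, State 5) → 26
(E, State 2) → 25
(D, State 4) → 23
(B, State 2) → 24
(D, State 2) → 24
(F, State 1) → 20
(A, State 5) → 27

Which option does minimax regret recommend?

Column bests: State 1=29, State 2=25, State 3=30, State 4=29, State 5=27.
A regrets: 0, 6, 9, 11, 0 → max 11
B regrets: 2, 1, 0, 1, 0 → max 2
C regrets: 10, 2, 8, 0, 7 → max 10
D regrets: 6, 1, 0, 6, 8 → max 8
E regrets: 10, 0, 10, 12, 1 → max 12
F regrets: 9, 2, 13, 12, 8 → max 13
Smallest max regret = 2 → B.

B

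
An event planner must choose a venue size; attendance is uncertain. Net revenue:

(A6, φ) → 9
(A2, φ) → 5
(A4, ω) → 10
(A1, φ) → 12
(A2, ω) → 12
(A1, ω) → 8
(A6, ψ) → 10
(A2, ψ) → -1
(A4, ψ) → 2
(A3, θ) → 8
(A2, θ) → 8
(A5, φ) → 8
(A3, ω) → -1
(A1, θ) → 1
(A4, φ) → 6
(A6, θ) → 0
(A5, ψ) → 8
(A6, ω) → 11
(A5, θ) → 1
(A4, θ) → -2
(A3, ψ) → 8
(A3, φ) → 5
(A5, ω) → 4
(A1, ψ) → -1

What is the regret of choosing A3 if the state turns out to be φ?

Best payoff under φ is 12.
Regret = 12 − 5 = 7.

7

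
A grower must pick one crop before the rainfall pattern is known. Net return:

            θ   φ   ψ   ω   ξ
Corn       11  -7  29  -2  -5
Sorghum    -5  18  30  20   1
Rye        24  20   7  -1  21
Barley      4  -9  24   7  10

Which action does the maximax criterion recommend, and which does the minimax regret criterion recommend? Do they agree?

maximax → Sorghum; minimax regret → Rye (disagree)

Row maxima: Corn=29, Sorghum=30, Rye=24, Barley=24
Best best-case = 30 → Sorghum.
Column bests: θ=24, φ=20, ψ=30, ω=20, ξ=21.
Corn regrets: 13, 27, 1, 22, 26 → max 27
Sorghum regrets: 29, 2, 0, 0, 20 → max 29
Rye regrets: 0, 0, 23, 21, 0 → max 23
Barley regrets: 20, 29, 6, 13, 11 → max 29
Smallest max regret = 23 → Rye.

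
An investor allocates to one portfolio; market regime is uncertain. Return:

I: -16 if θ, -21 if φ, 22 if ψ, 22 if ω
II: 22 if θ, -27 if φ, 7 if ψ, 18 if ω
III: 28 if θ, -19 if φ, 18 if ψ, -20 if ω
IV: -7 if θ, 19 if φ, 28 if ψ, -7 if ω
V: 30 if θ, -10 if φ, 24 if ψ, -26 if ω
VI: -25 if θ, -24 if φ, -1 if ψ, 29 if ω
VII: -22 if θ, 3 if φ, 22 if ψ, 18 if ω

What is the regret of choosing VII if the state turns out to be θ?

52

Best payoff under θ is 30.
Regret = 30 − (-22) = 52.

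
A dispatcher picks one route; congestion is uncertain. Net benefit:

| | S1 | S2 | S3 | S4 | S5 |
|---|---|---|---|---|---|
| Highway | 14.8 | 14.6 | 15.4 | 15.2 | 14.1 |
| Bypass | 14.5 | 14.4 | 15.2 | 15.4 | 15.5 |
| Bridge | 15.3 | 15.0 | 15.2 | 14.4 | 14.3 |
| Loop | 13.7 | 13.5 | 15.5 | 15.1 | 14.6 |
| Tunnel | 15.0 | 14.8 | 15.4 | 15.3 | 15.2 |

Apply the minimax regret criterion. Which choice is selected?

Tunnel

Column bests: S1=15.3, S2=15.0, S3=15.5, S4=15.4, S5=15.5.
Highway regrets: 0.5, 0.4, 0.1, 0.2, 1.4 → max 1.4
Bypass regrets: 0.8, 0.6, 0.3, 0.0, 0.0 → max 0.8
Bridge regrets: 0.0, 0.0, 0.3, 1.0, 1.2 → max 1.2
Loop regrets: 1.6, 1.5, 0.0, 0.3, 0.9 → max 1.6
Tunnel regrets: 0.3, 0.2, 0.1, 0.1, 0.3 → max 0.3
Smallest max regret = 0.3 → Tunnel.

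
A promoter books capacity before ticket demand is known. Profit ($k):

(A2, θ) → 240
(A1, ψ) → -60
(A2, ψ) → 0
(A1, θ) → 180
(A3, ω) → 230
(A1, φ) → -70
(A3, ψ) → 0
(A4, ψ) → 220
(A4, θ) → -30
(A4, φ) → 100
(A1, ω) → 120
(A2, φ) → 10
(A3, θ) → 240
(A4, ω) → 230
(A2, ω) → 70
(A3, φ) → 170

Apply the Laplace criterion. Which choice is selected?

Row averages: A1=42.5, A2=80, A3=160, A4=130
Highest average = 160 → A3.

A3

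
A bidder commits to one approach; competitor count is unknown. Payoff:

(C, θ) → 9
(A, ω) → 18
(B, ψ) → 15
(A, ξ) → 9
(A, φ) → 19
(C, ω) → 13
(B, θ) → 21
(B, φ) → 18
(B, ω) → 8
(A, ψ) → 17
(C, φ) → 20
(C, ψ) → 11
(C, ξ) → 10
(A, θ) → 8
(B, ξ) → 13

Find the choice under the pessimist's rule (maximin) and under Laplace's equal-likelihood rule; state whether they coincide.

maximin → C; laplace → B (disagree)

Row minima: A=8, B=8, C=9
Best worst-case = 9 → C.
Row averages: A=14.2, B=15, C=12.6
Highest average = 15 → B.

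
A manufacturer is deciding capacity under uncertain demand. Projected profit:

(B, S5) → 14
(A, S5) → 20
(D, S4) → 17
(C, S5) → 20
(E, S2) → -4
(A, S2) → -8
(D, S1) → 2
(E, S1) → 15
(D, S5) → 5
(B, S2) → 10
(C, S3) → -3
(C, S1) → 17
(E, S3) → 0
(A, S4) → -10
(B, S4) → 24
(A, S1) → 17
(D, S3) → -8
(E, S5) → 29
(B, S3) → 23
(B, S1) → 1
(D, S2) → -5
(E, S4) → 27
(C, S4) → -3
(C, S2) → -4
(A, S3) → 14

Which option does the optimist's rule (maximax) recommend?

Row maxima: A=20, B=24, C=20, D=17, E=29
Best best-case = 29 → E.

E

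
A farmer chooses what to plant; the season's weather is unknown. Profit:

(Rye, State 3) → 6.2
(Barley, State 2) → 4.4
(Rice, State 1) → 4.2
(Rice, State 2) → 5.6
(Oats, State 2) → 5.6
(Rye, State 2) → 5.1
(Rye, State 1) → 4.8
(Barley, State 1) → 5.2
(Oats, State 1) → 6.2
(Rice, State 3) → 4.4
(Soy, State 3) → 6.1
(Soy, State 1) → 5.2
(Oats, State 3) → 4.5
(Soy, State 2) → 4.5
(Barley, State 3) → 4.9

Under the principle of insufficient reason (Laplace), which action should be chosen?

Oats

Row averages: Rye=161/30, Barley=29/6, Soy=79/15, Oats=163/30, Rice=71/15
Highest average = 163/30 → Oats.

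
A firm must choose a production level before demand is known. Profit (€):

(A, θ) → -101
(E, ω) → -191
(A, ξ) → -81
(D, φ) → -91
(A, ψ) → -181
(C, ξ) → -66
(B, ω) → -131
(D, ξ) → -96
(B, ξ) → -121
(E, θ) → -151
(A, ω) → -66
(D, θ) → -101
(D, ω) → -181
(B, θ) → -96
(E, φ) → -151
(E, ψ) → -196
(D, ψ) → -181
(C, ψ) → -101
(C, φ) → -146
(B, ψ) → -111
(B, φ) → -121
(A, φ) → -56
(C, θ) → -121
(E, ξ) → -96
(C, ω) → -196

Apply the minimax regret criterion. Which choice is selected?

B

Column bests: θ=-96, φ=-56, ψ=-101, ω=-66, ξ=-66.
A regrets: 5, 0, 80, 0, 15 → max 80
B regrets: 0, 65, 10, 65, 55 → max 65
C regrets: 25, 90, 0, 130, 0 → max 130
D regrets: 5, 35, 80, 115, 30 → max 115
E regrets: 55, 95, 95, 125, 30 → max 125
Smallest max regret = 65 → B.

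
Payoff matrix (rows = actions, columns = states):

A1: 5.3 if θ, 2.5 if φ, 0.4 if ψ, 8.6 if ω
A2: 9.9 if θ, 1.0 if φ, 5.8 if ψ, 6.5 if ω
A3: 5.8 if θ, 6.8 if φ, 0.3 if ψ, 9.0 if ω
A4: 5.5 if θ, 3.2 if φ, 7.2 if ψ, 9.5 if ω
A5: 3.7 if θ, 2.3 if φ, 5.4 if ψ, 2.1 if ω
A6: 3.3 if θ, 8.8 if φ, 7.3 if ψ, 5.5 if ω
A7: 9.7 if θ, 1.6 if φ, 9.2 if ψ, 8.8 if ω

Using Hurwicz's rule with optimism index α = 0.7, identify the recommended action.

A1: 0.7·8.6 + 0.3·0.4 = 6.14
A2: 0.7·9.9 + 0.3·1.0 = 7.23
A3: 0.7·9.0 + 0.3·0.3 = 6.39
A4: 0.7·9.5 + 0.3·3.2 = 7.61
A5: 0.7·5.4 + 0.3·2.1 = 4.41
A6: 0.7·8.8 + 0.3·3.3 = 7.15
A7: 0.7·9.7 + 0.3·1.6 = 7.27
Highest Hurwicz score = 7.61 → A4.

A4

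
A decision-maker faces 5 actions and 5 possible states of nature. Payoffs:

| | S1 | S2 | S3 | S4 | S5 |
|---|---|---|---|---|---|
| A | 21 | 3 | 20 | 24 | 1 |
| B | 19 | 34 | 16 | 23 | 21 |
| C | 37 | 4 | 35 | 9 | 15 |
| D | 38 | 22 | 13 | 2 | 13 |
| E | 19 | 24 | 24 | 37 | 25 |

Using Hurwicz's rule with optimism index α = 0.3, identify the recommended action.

A: 0.3·24 + 0.7·1 = 7.9
B: 0.3·34 + 0.7·16 = 21.4
C: 0.3·37 + 0.7·4 = 13.9
D: 0.3·38 + 0.7·2 = 12.8
E: 0.3·37 + 0.7·19 = 24.4
Highest Hurwicz score = 24.4 → E.

E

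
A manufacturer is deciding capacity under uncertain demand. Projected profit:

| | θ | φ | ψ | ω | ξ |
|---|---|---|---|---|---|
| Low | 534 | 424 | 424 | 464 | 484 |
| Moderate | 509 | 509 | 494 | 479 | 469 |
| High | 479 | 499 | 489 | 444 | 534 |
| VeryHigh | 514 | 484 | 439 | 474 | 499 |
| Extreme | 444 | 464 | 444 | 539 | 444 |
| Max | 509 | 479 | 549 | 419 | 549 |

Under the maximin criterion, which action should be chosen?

Row minima: Low=424, Moderate=469, High=444, VeryHigh=439, Extreme=444, Max=419
Best worst-case = 469 → Moderate.

Moderate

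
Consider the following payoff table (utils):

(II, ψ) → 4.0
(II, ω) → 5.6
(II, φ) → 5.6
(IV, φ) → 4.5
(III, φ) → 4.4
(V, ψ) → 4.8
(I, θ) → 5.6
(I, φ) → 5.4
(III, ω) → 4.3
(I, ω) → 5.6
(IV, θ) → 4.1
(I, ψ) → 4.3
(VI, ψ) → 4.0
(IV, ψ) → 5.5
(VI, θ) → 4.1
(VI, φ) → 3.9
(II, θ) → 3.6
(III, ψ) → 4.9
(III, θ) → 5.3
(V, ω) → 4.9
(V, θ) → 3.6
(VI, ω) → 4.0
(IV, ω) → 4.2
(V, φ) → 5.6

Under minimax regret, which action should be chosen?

I

Column bests: θ=5.6, φ=5.6, ψ=5.5, ω=5.6.
I regrets: 0.0, 0.2, 1.2, 0.0 → max 1.2
II regrets: 2.0, 0.0, 1.5, 0.0 → max 2.0
III regrets: 0.3, 1.2, 0.6, 1.3 → max 1.3
IV regrets: 1.5, 1.1, 0.0, 1.4 → max 1.5
V regrets: 2.0, 0.0, 0.7, 0.7 → max 2.0
VI regrets: 1.5, 1.7, 1.5, 1.6 → max 1.7
Smallest max regret = 1.2 → I.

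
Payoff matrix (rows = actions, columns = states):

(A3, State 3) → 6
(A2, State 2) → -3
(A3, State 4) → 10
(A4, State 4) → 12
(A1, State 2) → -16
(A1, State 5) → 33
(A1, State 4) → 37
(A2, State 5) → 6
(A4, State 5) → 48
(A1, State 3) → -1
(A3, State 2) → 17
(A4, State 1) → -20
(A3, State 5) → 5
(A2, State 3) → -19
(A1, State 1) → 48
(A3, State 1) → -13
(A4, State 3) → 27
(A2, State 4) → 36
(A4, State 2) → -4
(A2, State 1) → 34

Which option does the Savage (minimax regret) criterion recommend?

A1

Column bests: State 1=48, State 2=17, State 3=27, State 4=37, State 5=48.
A1 regrets: 0, 33, 28, 0, 15 → max 33
A2 regrets: 14, 20, 46, 1, 42 → max 46
A3 regrets: 61, 0, 21, 27, 43 → max 61
A4 regrets: 68, 21, 0, 25, 0 → max 68
Smallest max regret = 33 → A1.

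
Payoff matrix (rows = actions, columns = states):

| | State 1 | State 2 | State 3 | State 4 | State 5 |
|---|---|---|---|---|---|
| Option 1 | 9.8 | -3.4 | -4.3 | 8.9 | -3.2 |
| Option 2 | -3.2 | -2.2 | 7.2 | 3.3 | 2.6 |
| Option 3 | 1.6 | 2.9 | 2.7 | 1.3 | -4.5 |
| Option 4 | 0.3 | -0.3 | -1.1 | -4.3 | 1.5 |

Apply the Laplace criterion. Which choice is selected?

Row averages: Option 1=1.56, Option 2=1.54, Option 3=0.8, Option 4=-0.78
Highest average = 1.56 → Option 1.

Option 1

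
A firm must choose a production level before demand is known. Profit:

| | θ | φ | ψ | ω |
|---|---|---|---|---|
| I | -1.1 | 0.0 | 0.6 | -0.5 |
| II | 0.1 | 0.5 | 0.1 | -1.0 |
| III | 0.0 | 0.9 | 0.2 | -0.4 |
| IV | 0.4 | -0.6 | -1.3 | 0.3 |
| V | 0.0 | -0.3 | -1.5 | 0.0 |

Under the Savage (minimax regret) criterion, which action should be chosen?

III

Column bests: θ=0.4, φ=0.9, ψ=0.6, ω=0.3.
I regrets: 1.5, 0.9, 0.0, 0.8 → max 1.5
II regrets: 0.3, 0.4, 0.5, 1.3 → max 1.3
III regrets: 0.4, 0.0, 0.4, 0.7 → max 0.7
IV regrets: 0.0, 1.5, 1.9, 0.0 → max 1.9
V regrets: 0.4, 1.2, 2.1, 0.3 → max 2.1
Smallest max regret = 0.7 → III.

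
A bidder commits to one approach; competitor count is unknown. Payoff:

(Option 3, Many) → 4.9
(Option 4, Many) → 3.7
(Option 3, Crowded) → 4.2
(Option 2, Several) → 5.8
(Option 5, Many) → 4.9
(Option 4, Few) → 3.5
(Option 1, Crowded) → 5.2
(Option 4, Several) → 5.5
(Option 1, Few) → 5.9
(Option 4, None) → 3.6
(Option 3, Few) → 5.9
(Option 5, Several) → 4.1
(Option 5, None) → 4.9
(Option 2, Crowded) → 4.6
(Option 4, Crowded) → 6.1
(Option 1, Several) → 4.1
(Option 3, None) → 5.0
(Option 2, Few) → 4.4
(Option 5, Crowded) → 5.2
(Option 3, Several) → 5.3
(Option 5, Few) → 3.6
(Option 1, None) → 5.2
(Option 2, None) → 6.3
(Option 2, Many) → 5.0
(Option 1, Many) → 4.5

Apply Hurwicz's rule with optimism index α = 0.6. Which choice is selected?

Option 2

Option 1: 0.6·5.9 + 0.4·4.1 = 5.18
Option 2: 0.6·6.3 + 0.4·4.4 = 5.54
Option 3: 0.6·5.9 + 0.4·4.2 = 5.22
Option 4: 0.6·6.1 + 0.4·3.5 = 5.06
Option 5: 0.6·5.2 + 0.4·3.6 = 4.56
Highest Hurwicz score = 5.54 → Option 2.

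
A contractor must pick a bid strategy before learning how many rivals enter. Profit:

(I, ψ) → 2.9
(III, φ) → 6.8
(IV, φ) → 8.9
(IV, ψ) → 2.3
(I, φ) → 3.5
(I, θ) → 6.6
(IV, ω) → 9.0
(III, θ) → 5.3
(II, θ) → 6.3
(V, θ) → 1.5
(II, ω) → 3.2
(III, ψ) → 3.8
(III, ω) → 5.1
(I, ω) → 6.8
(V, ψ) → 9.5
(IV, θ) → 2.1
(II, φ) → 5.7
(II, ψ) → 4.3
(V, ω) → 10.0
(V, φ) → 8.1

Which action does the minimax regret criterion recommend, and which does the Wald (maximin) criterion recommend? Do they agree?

minimax regret → V; maximin → III (disagree)

Column bests: θ=6.6, φ=8.9, ψ=9.5, ω=10.0.
I regrets: 0.0, 5.4, 6.6, 3.2 → max 6.6
II regrets: 0.3, 3.2, 5.2, 6.8 → max 6.8
III regrets: 1.3, 2.1, 5.7, 4.9 → max 5.7
IV regrets: 4.5, 0.0, 7.2, 1.0 → max 7.2
V regrets: 5.1, 0.8, 0.0, 0.0 → max 5.1
Smallest max regret = 5.1 → V.
Row minima: I=2.9, II=3.2, III=3.8, IV=2.1, V=1.5
Best worst-case = 3.8 → III.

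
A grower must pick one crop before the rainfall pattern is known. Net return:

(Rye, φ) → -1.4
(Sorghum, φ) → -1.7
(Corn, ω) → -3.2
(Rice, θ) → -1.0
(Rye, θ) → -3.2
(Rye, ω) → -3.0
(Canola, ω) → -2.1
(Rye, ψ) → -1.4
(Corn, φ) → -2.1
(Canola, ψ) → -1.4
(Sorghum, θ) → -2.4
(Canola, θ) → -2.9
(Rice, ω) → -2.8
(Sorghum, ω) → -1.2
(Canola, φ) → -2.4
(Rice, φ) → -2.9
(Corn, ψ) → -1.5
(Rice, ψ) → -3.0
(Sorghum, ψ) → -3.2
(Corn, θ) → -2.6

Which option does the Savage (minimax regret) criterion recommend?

Column bests: θ=-1.0, φ=-1.4, ψ=-1.4, ω=-1.2.
Corn regrets: 1.6, 0.7, 0.1, 2.0 → max 2.0
Sorghum regrets: 1.4, 0.3, 1.8, 0.0 → max 1.8
Canola regrets: 1.9, 1.0, 0.0, 0.9 → max 1.9
Rye regrets: 2.2, 0.0, 0.0, 1.8 → max 2.2
Rice regrets: 0.0, 1.5, 1.6, 1.6 → max 1.6
Smallest max regret = 1.6 → Rice.

Rice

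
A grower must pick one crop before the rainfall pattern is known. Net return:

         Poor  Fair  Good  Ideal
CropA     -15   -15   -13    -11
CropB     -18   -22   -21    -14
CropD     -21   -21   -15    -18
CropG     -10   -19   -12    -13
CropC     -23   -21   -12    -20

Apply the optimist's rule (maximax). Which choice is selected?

CropG

Row maxima: CropA=-11, CropB=-14, CropD=-15, CropG=-10, CropC=-12
Best best-case = -10 → CropG.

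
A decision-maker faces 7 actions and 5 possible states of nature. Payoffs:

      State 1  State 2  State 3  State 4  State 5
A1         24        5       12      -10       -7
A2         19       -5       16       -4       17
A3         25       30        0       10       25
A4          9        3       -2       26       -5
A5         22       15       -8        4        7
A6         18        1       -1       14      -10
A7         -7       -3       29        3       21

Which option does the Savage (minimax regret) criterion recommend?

A3

Column bests: State 1=25, State 2=30, State 3=29, State 4=26, State 5=25.
A1 regrets: 1, 25, 17, 36, 32 → max 36
A2 regrets: 6, 35, 13, 30, 8 → max 35
A3 regrets: 0, 0, 29, 16, 0 → max 29
A4 regrets: 16, 27, 31, 0, 30 → max 31
A5 regrets: 3, 15, 37, 22, 18 → max 37
A6 regrets: 7, 29, 30, 12, 35 → max 35
A7 regrets: 32, 33, 0, 23, 4 → max 33
Smallest max regret = 29 → A3.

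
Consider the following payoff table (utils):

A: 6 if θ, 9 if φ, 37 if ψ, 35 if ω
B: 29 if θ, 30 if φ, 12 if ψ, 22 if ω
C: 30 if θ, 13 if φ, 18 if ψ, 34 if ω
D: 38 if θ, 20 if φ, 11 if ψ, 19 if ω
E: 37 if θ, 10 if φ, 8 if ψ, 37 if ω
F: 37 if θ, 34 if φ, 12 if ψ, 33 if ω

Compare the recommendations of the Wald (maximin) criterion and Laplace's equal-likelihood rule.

maximin → C; laplace → F (disagree)

Row minima: A=6, B=12, C=13, D=11, E=8, F=12
Best worst-case = 13 → C.
Row averages: A=21.75, B=23.25, C=23.75, D=22, E=23, F=29
Highest average = 29 → F.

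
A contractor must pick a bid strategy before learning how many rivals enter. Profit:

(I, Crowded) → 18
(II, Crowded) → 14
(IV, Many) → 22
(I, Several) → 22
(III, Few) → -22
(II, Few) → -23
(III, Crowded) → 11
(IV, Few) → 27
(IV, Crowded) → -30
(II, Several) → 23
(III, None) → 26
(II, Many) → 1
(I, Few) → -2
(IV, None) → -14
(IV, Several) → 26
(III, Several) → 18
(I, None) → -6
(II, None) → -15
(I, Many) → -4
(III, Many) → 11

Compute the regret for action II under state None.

41

Best payoff under None is 26.
Regret = 26 − (-15) = 41.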